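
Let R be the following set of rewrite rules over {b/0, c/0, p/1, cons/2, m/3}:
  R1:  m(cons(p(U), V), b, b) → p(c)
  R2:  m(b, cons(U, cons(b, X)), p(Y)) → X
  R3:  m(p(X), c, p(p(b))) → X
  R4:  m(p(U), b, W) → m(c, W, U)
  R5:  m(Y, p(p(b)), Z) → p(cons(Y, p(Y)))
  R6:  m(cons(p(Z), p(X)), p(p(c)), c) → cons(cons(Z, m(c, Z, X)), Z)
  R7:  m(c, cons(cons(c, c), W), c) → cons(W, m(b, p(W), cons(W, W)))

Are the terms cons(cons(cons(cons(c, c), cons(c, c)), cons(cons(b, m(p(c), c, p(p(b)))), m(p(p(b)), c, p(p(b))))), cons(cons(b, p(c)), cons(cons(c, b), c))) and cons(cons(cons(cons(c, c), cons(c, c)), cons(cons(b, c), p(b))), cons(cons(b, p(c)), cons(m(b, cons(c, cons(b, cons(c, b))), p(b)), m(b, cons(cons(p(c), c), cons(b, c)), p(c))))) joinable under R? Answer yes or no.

Reduce t₁ = cons(cons(cons(cons(c, c), cons(c, c)), cons(cons(b, m(p(c), c, p(p(b)))), m(p(p(b)), c, p(p(b))))), cons(cons(b, p(c)), cons(cons(c, b), c))):
1. cons(cons(cons(cons(c, c), cons(c, c)), cons(cons(b, m(p(c), c, p(p(b)))), m(p(p(b)), c, p(p(b))))), cons(cons(b, p(c)), cons(cons(c, b), c)))  →  cons(cons(cons(cons(c, c), cons(c, c)), cons(cons(b, c), m(p(p(b)), c, p(p(b))))), cons(cons(b, p(c)), cons(cons(c, b), c)))   [R3 at 1.2.1.2]
2. cons(cons(cons(cons(c, c), cons(c, c)), cons(cons(b, c), m(p(p(b)), c, p(p(b))))), cons(cons(b, p(c)), cons(cons(c, b), c)))  →  cons(cons(cons(cons(c, c), cons(c, c)), cons(cons(b, c), p(b))), cons(cons(b, p(c)), cons(cons(c, b), c)))   [R3 at 1.2.2]

Reduce t₂ = cons(cons(cons(cons(c, c), cons(c, c)), cons(cons(b, c), p(b))), cons(cons(b, p(c)), cons(m(b, cons(c, cons(b, cons(c, b))), p(b)), m(b, cons(cons(p(c), c), cons(b, c)), p(c))))):
1. cons(cons(cons(cons(c, c), cons(c, c)), cons(cons(b, c), p(b))), cons(cons(b, p(c)), cons(m(b, cons(c, cons(b, cons(c, b))), p(b)), m(b, cons(cons(p(c), c), cons(b, c)), p(c)))))  →  cons(cons(cons(cons(c, c), cons(c, c)), cons(cons(b, c), p(b))), cons(cons(b, p(c)), cons(cons(c, b), m(b, cons(cons(p(c), c), cons(b, c)), p(c)))))   [R2 at 2.2.1]
2. cons(cons(cons(cons(c, c), cons(c, c)), cons(cons(b, c), p(b))), cons(cons(b, p(c)), cons(cons(c, b), m(b, cons(cons(p(c), c), cons(b, c)), p(c)))))  →  cons(cons(cons(cons(c, c), cons(c, c)), cons(cons(b, c), p(b))), cons(cons(b, p(c)), cons(cons(c, b), c)))   [R2 at 2.2.2]

yes — NF(t₁) = cons(cons(cons(cons(c, c), cons(c, c)), cons(cons(b, c), p(b))), cons(cons(b, p(c)), cons(cons(c, b), c))), NF(t₂) = cons(cons(cons(cons(c, c), cons(c, c)), cons(cons(b, c), p(b))), cons(cons(b, p(c)), cons(cons(c, b), c)))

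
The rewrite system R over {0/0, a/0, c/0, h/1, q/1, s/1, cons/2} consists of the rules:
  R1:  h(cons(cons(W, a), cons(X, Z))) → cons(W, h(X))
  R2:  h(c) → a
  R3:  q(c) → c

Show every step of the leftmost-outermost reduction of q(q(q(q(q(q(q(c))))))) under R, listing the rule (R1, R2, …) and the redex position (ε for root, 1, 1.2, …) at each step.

c

1. q(q(q(q(q(q(q(c)))))))  →  q(q(q(q(q(q(c))))))   [R3 at 1.1.1.1.1.1]
2. q(q(q(q(q(q(c))))))  →  q(q(q(q(q(c)))))   [R3 at 1.1.1.1.1]
3. q(q(q(q(q(c)))))  →  q(q(q(q(c))))   [R3 at 1.1.1.1]
4. q(q(q(q(c))))  →  q(q(q(c)))   [R3 at 1.1.1]
5. q(q(q(c)))  →  q(q(c))   [R3 at 1.1]
6. q(q(c))  →  q(c)   [R3 at 1]
7. q(c)  →  c   [R3 at ε]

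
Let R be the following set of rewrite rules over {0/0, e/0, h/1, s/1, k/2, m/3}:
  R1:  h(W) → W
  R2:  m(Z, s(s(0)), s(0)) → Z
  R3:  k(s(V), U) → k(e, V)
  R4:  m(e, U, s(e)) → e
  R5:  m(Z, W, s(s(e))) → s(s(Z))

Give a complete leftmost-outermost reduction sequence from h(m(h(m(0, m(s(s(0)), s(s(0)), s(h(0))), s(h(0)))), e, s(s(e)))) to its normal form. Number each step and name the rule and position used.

s(s(0))

1. h(m(h(m(0, m(s(s(0)), s(s(0)), s(h(0))), s(h(0)))), e, s(s(e))))  →  m(h(m(0, m(s(s(0)), s(s(0)), s(h(0))), s(h(0)))), e, s(s(e)))   [R1 at ε]
2. m(h(m(0, m(s(s(0)), s(s(0)), s(h(0))), s(h(0)))), e, s(s(e)))  →  s(s(h(m(0, m(s(s(0)), s(s(0)), s(h(0))), s(h(0))))))   [R5 at ε]
3. s(s(h(m(0, m(s(s(0)), s(s(0)), s(h(0))), s(h(0))))))  →  s(s(m(0, m(s(s(0)), s(s(0)), s(h(0))), s(h(0)))))   [R1 at 1.1]
4. s(s(m(0, m(s(s(0)), s(s(0)), s(h(0))), s(h(0)))))  →  s(s(m(0, m(s(s(0)), s(s(0)), s(0)), s(h(0)))))   [R1 at 1.1.2.3.1]
5. s(s(m(0, m(s(s(0)), s(s(0)), s(0)), s(h(0)))))  →  s(s(m(0, s(s(0)), s(h(0)))))   [R2 at 1.1.2]
6. s(s(m(0, s(s(0)), s(h(0)))))  →  s(s(m(0, s(s(0)), s(0))))   [R1 at 1.1.3.1]
7. s(s(m(0, s(s(0)), s(0))))  →  s(s(0))   [R2 at 1.1]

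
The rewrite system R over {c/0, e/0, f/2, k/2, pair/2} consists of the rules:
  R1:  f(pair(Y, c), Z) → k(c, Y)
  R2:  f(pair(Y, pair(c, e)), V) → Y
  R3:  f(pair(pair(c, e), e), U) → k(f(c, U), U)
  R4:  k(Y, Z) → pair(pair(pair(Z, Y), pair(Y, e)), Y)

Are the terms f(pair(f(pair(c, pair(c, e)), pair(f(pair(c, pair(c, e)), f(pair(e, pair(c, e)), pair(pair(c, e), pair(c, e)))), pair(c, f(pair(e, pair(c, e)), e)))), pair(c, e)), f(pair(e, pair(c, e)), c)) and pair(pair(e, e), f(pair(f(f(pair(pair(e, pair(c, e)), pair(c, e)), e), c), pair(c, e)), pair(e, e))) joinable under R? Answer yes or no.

Reduce t₁ = f(pair(f(pair(c, pair(c, e)), pair(f(pair(c, pair(c, e)), f(pair(e, pair(c, e)), pair(pair(c, e), pair(c, e)))), pair(c, f(pair(e, pair(c, e)), e)))), pair(c, e)), f(pair(e, pair(c, e)), c)):
1. f(pair(f(pair(c, pair(c, e)), pair(f(pair(c, pair(c, e)), f(pair(e, pair(c, e)), pair(pair(c, e), pair(c, e)))), pair(c, f(pair(e, pair(c, e)), e)))), pair(c, e)), f(pair(e, pair(c, e)), c))  →  f(pair(c, pair(c, e)), pair(f(pair(c, pair(c, e)), f(pair(e, pair(c, e)), pair(pair(c, e), pair(c, e)))), pair(c, f(pair(e, pair(c, e)), e))))   [R2 at ε]
2. f(pair(c, pair(c, e)), pair(f(pair(c, pair(c, e)), f(pair(e, pair(c, e)), pair(pair(c, e), pair(c, e)))), pair(c, f(pair(e, pair(c, e)), e))))  →  c   [R2 at ε]

Reduce t₂ = pair(pair(e, e), f(pair(f(f(pair(pair(e, pair(c, e)), pair(c, e)), e), c), pair(c, e)), pair(e, e))):
1. pair(pair(e, e), f(pair(f(f(pair(pair(e, pair(c, e)), pair(c, e)), e), c), pair(c, e)), pair(e, e)))  →  pair(pair(e, e), f(f(pair(pair(e, pair(c, e)), pair(c, e)), e), c))   [R2 at 2]
2. pair(pair(e, e), f(f(pair(pair(e, pair(c, e)), pair(c, e)), e), c))  →  pair(pair(e, e), f(pair(e, pair(c, e)), c))   [R2 at 2.1]
3. pair(pair(e, e), f(pair(e, pair(c, e)), c))  →  pair(pair(e, e), e)   [R2 at 2]

no — NF(t₁) = c, NF(t₂) = pair(pair(e, e), e)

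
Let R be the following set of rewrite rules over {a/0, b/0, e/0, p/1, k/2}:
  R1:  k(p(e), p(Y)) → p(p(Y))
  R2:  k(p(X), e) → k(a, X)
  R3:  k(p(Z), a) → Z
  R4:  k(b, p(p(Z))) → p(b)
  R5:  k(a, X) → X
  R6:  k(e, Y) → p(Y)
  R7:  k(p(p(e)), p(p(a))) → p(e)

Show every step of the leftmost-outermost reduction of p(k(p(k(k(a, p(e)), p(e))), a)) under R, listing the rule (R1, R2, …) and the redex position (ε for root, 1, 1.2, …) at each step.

1. p(k(p(k(k(a, p(e)), p(e))), a))  →  p(k(k(a, p(e)), p(e)))   [R3 at 1]
2. p(k(k(a, p(e)), p(e)))  →  p(k(p(e), p(e)))   [R5 at 1.1]
3. p(k(p(e), p(e)))  →  p(p(p(e)))   [R1 at 1]

p(p(p(e)))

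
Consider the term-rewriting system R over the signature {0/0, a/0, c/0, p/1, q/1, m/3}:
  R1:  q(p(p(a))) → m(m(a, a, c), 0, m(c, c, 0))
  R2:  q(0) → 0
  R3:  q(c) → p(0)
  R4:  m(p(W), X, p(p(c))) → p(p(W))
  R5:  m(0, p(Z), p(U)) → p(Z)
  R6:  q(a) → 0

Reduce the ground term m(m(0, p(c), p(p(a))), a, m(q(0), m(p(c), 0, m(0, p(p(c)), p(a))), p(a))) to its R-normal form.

p(p(c))

1. m(m(0, p(c), p(p(a))), a, m(q(0), m(p(c), 0, m(0, p(p(c)), p(a))), p(a)))  →  m(p(c), a, m(q(0), m(p(c), 0, m(0, p(p(c)), p(a))), p(a)))   [R5 at 1]
2. m(p(c), a, m(q(0), m(p(c), 0, m(0, p(p(c)), p(a))), p(a)))  →  m(p(c), a, m(0, m(p(c), 0, m(0, p(p(c)), p(a))), p(a)))   [R2 at 3.1]
3. m(p(c), a, m(0, m(p(c), 0, m(0, p(p(c)), p(a))), p(a)))  →  m(p(c), a, m(0, m(p(c), 0, p(p(c))), p(a)))   [R5 at 3.2.3]
4. m(p(c), a, m(0, m(p(c), 0, p(p(c))), p(a)))  →  m(p(c), a, m(0, p(p(c)), p(a)))   [R4 at 3.2]
5. m(p(c), a, m(0, p(p(c)), p(a)))  →  m(p(c), a, p(p(c)))   [R5 at 3]
6. m(p(c), a, p(p(c)))  →  p(p(c))   [R4 at ε]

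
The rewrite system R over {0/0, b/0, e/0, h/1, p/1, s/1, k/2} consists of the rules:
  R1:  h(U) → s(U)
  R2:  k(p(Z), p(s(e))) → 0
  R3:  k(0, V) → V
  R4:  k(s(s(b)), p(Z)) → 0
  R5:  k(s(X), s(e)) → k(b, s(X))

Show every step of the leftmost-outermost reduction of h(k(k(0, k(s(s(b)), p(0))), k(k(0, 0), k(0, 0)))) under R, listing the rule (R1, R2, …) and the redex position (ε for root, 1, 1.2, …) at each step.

1. h(k(k(0, k(s(s(b)), p(0))), k(k(0, 0), k(0, 0))))  →  s(k(k(0, k(s(s(b)), p(0))), k(k(0, 0), k(0, 0))))   [R1 at ε]
2. s(k(k(0, k(s(s(b)), p(0))), k(k(0, 0), k(0, 0))))  →  s(k(k(s(s(b)), p(0)), k(k(0, 0), k(0, 0))))   [R3 at 1.1]
3. s(k(k(s(s(b)), p(0)), k(k(0, 0), k(0, 0))))  →  s(k(0, k(k(0, 0), k(0, 0))))   [R4 at 1.1]
4. s(k(0, k(k(0, 0), k(0, 0))))  →  s(k(k(0, 0), k(0, 0)))   [R3 at 1]
5. s(k(k(0, 0), k(0, 0)))  →  s(k(0, k(0, 0)))   [R3 at 1.1]
6. s(k(0, k(0, 0)))  →  s(k(0, 0))   [R3 at 1]
7. s(k(0, 0))  →  s(0)   [R3 at 1]

s(0)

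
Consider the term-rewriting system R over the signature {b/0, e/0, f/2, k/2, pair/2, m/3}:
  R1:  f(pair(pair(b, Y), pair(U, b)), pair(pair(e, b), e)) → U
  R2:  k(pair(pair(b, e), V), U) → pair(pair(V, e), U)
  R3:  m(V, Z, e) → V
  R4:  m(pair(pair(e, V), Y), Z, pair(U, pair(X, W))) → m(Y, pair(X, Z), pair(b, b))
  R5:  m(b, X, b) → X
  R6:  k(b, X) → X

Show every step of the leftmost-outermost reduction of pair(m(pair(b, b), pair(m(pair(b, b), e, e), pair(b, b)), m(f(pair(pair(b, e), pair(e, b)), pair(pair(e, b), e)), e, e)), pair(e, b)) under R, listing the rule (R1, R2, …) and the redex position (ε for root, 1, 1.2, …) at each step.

pair(pair(b, b), pair(e, b))

1. pair(m(pair(b, b), pair(m(pair(b, b), e, e), pair(b, b)), m(f(pair(pair(b, e), pair(e, b)), pair(pair(e, b), e)), e, e)), pair(e, b))  →  pair(m(pair(b, b), pair(pair(b, b), pair(b, b)), m(f(pair(pair(b, e), pair(e, b)), pair(pair(e, b), e)), e, e)), pair(e, b))   [R3 at 1.2.1]
2. pair(m(pair(b, b), pair(pair(b, b), pair(b, b)), m(f(pair(pair(b, e), pair(e, b)), pair(pair(e, b), e)), e, e)), pair(e, b))  →  pair(m(pair(b, b), pair(pair(b, b), pair(b, b)), f(pair(pair(b, e), pair(e, b)), pair(pair(e, b), e))), pair(e, b))   [R3 at 1.3]
3. pair(m(pair(b, b), pair(pair(b, b), pair(b, b)), f(pair(pair(b, e), pair(e, b)), pair(pair(e, b), e))), pair(e, b))  →  pair(m(pair(b, b), pair(pair(b, b), pair(b, b)), e), pair(e, b))   [R1 at 1.3]
4. pair(m(pair(b, b), pair(pair(b, b), pair(b, b)), e), pair(e, b))  →  pair(pair(b, b), pair(e, b))   [R3 at 1]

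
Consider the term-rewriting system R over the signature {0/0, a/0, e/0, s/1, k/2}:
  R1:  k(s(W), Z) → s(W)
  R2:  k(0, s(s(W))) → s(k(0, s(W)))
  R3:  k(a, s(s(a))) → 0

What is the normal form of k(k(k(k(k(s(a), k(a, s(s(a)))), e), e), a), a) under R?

s(a)

1. k(k(k(k(k(s(a), k(a, s(s(a)))), e), e), a), a)  →  k(k(k(k(s(a), e), e), a), a)   [R1 at 1.1.1.1]
2. k(k(k(k(s(a), e), e), a), a)  →  k(k(k(s(a), e), a), a)   [R1 at 1.1.1]
3. k(k(k(s(a), e), a), a)  →  k(k(s(a), a), a)   [R1 at 1.1]
4. k(k(s(a), a), a)  →  k(s(a), a)   [R1 at 1]
5. k(s(a), a)  →  s(a)   [R1 at ε]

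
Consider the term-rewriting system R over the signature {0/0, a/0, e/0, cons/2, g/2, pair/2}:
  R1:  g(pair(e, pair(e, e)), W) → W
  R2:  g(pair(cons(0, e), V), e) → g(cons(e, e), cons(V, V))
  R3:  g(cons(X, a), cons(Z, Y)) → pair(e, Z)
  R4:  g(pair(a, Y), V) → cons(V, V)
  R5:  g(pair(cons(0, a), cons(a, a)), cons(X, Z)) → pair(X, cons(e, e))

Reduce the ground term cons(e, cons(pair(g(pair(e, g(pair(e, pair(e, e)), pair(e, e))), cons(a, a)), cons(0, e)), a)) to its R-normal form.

cons(e, cons(pair(cons(a, a), cons(0, e)), a))

1. cons(e, cons(pair(g(pair(e, g(pair(e, pair(e, e)), pair(e, e))), cons(a, a)), cons(0, e)), a))  →  cons(e, cons(pair(g(pair(e, pair(e, e)), cons(a, a)), cons(0, e)), a))   [R1 at 2.1.1.1.2]
2. cons(e, cons(pair(g(pair(e, pair(e, e)), cons(a, a)), cons(0, e)), a))  →  cons(e, cons(pair(cons(a, a), cons(0, e)), a))   [R1 at 2.1.1]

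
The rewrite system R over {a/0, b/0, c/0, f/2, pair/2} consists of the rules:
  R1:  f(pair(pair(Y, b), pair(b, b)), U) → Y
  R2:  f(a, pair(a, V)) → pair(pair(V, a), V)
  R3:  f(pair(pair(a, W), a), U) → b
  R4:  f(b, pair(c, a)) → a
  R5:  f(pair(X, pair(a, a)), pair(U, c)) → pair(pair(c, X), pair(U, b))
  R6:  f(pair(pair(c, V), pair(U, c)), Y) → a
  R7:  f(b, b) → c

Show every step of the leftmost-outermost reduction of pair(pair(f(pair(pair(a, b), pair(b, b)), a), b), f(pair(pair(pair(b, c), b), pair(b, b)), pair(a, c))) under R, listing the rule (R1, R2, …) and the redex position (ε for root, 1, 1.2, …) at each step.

pair(pair(a, b), pair(b, c))

1. pair(pair(f(pair(pair(a, b), pair(b, b)), a), b), f(pair(pair(pair(b, c), b), pair(b, b)), pair(a, c)))  →  pair(pair(a, b), f(pair(pair(pair(b, c), b), pair(b, b)), pair(a, c)))   [R1 at 1.1]
2. pair(pair(a, b), f(pair(pair(pair(b, c), b), pair(b, b)), pair(a, c)))  →  pair(pair(a, b), pair(b, c))   [R1 at 2]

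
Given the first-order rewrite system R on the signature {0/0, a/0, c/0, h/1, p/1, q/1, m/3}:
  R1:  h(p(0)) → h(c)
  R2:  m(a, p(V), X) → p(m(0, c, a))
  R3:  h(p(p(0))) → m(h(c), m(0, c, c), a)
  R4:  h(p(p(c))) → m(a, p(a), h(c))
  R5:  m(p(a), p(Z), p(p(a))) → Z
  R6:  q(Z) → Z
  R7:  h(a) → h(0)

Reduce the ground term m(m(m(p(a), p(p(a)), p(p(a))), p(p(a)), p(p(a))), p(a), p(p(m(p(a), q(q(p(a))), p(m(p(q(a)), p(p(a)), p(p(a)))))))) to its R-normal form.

a

1. m(m(m(p(a), p(p(a)), p(p(a))), p(p(a)), p(p(a))), p(a), p(p(m(p(a), q(q(p(a))), p(m(p(q(a)), p(p(a)), p(p(a))))))))  →  m(m(p(a), p(p(a)), p(p(a))), p(a), p(p(m(p(a), q(q(p(a))), p(m(p(q(a)), p(p(a)), p(p(a))))))))   [R5 at 1.1]
2. m(m(p(a), p(p(a)), p(p(a))), p(a), p(p(m(p(a), q(q(p(a))), p(m(p(q(a)), p(p(a)), p(p(a))))))))  →  m(p(a), p(a), p(p(m(p(a), q(q(p(a))), p(m(p(q(a)), p(p(a)), p(p(a))))))))   [R5 at 1]
3. m(p(a), p(a), p(p(m(p(a), q(q(p(a))), p(m(p(q(a)), p(p(a)), p(p(a))))))))  →  m(p(a), p(a), p(p(m(p(a), q(p(a)), p(m(p(q(a)), p(p(a)), p(p(a))))))))   [R6 at 3.1.1.2]
4. m(p(a), p(a), p(p(m(p(a), q(p(a)), p(m(p(q(a)), p(p(a)), p(p(a))))))))  →  m(p(a), p(a), p(p(m(p(a), p(a), p(m(p(q(a)), p(p(a)), p(p(a))))))))   [R6 at 3.1.1.2]
5. m(p(a), p(a), p(p(m(p(a), p(a), p(m(p(q(a)), p(p(a)), p(p(a))))))))  →  m(p(a), p(a), p(p(m(p(a), p(a), p(m(p(a), p(p(a)), p(p(a))))))))   [R6 at 3.1.1.3.1.1.1]
6. m(p(a), p(a), p(p(m(p(a), p(a), p(m(p(a), p(p(a)), p(p(a))))))))  →  m(p(a), p(a), p(p(m(p(a), p(a), p(p(a))))))   [R5 at 3.1.1.3.1]
7. m(p(a), p(a), p(p(m(p(a), p(a), p(p(a))))))  →  m(p(a), p(a), p(p(a)))   [R5 at 3.1.1]
8. m(p(a), p(a), p(p(a)))  →  a   [R5 at ε]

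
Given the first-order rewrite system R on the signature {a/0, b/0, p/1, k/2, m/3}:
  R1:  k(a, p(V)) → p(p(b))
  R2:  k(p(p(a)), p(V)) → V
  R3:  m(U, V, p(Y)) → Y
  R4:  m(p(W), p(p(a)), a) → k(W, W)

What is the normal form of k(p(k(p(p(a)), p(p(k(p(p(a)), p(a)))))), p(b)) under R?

1. k(p(k(p(p(a)), p(p(k(p(p(a)), p(a)))))), p(b))  →  k(p(p(k(p(p(a)), p(a)))), p(b))   [R2 at 1.1]
2. k(p(p(k(p(p(a)), p(a)))), p(b))  →  k(p(p(a)), p(b))   [R2 at 1.1.1]
3. k(p(p(a)), p(b))  →  b   [R2 at ε]

b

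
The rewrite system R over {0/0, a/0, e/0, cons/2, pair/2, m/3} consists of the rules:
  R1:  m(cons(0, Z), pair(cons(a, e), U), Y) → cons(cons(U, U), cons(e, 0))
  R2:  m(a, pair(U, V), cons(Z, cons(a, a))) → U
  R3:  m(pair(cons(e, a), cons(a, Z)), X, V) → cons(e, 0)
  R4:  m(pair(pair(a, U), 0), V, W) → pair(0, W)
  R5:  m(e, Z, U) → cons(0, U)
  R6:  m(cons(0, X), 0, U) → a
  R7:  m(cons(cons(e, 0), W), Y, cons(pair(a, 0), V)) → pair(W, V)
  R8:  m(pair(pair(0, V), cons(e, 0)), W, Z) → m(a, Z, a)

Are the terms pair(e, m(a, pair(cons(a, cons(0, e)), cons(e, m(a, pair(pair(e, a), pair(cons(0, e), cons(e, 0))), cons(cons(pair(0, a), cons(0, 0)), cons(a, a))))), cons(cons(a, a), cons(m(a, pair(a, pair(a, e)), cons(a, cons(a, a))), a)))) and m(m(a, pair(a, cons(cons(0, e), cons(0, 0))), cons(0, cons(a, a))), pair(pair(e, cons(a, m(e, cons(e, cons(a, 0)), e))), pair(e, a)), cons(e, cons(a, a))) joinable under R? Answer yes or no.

yes — NF(t₁) = pair(e, cons(a, cons(0, e))), NF(t₂) = pair(e, cons(a, cons(0, e)))

Reduce t₁ = pair(e, m(a, pair(cons(a, cons(0, e)), cons(e, m(a, pair(pair(e, a), pair(cons(0, e), cons(e, 0))), cons(cons(pair(0, a), cons(0, 0)), cons(a, a))))), cons(cons(a, a), cons(m(a, pair(a, pair(a, e)), cons(a, cons(a, a))), a)))):
1. pair(e, m(a, pair(cons(a, cons(0, e)), cons(e, m(a, pair(pair(e, a), pair(cons(0, e), cons(e, 0))), cons(cons(pair(0, a), cons(0, 0)), cons(a, a))))), cons(cons(a, a), cons(m(a, pair(a, pair(a, e)), cons(a, cons(a, a))), a))))  →  pair(e, m(a, pair(cons(a, cons(0, e)), cons(e, pair(e, a))), cons(cons(a, a), cons(m(a, pair(a, pair(a, e)), cons(a, cons(a, a))), a))))   [R2 at 2.2.2.2]
2. pair(e, m(a, pair(cons(a, cons(0, e)), cons(e, pair(e, a))), cons(cons(a, a), cons(m(a, pair(a, pair(a, e)), cons(a, cons(a, a))), a))))  →  pair(e, m(a, pair(cons(a, cons(0, e)), cons(e, pair(e, a))), cons(cons(a, a), cons(a, a))))   [R2 at 2.3.2.1]
3. pair(e, m(a, pair(cons(a, cons(0, e)), cons(e, pair(e, a))), cons(cons(a, a), cons(a, a))))  →  pair(e, cons(a, cons(0, e)))   [R2 at 2]

Reduce t₂ = m(m(a, pair(a, cons(cons(0, e), cons(0, 0))), cons(0, cons(a, a))), pair(pair(e, cons(a, m(e, cons(e, cons(a, 0)), e))), pair(e, a)), cons(e, cons(a, a))):
1. m(m(a, pair(a, cons(cons(0, e), cons(0, 0))), cons(0, cons(a, a))), pair(pair(e, cons(a, m(e, cons(e, cons(a, 0)), e))), pair(e, a)), cons(e, cons(a, a)))  →  m(a, pair(pair(e, cons(a, m(e, cons(e, cons(a, 0)), e))), pair(e, a)), cons(e, cons(a, a)))   [R2 at 1]
2. m(a, pair(pair(e, cons(a, m(e, cons(e, cons(a, 0)), e))), pair(e, a)), cons(e, cons(a, a)))  →  pair(e, cons(a, m(e, cons(e, cons(a, 0)), e)))   [R2 at ε]
3. pair(e, cons(a, m(e, cons(e, cons(a, 0)), e)))  →  pair(e, cons(a, cons(0, e)))   [R5 at 2.2]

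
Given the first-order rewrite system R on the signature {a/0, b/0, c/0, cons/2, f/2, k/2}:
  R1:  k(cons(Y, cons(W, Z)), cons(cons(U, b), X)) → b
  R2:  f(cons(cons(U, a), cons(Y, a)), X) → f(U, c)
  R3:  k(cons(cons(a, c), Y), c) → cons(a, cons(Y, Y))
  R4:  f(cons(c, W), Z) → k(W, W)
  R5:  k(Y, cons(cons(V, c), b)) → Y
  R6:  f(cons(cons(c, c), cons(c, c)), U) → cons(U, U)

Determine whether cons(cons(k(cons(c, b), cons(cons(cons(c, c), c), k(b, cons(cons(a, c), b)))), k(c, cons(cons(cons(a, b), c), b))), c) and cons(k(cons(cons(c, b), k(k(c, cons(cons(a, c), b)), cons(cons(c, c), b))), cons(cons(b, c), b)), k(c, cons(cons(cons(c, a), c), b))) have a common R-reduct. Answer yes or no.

yes — NF(t₁) = cons(cons(cons(c, b), c), c), NF(t₂) = cons(cons(cons(c, b), c), c)

Reduce t₁ = cons(cons(k(cons(c, b), cons(cons(cons(c, c), c), k(b, cons(cons(a, c), b)))), k(c, cons(cons(cons(a, b), c), b))), c):
1. cons(cons(k(cons(c, b), cons(cons(cons(c, c), c), k(b, cons(cons(a, c), b)))), k(c, cons(cons(cons(a, b), c), b))), c)  →  cons(cons(k(cons(c, b), cons(cons(cons(c, c), c), b)), k(c, cons(cons(cons(a, b), c), b))), c)   [R5 at 1.1.2.2]
2. cons(cons(k(cons(c, b), cons(cons(cons(c, c), c), b)), k(c, cons(cons(cons(a, b), c), b))), c)  →  cons(cons(cons(c, b), k(c, cons(cons(cons(a, b), c), b))), c)   [R5 at 1.1]
3. cons(cons(cons(c, b), k(c, cons(cons(cons(a, b), c), b))), c)  →  cons(cons(cons(c, b), c), c)   [R5 at 1.2]

Reduce t₂ = cons(k(cons(cons(c, b), k(k(c, cons(cons(a, c), b)), cons(cons(c, c), b))), cons(cons(b, c), b)), k(c, cons(cons(cons(c, a), c), b))):
1. cons(k(cons(cons(c, b), k(k(c, cons(cons(a, c), b)), cons(cons(c, c), b))), cons(cons(b, c), b)), k(c, cons(cons(cons(c, a), c), b)))  →  cons(cons(cons(c, b), k(k(c, cons(cons(a, c), b)), cons(cons(c, c), b))), k(c, cons(cons(cons(c, a), c), b)))   [R5 at 1]
2. cons(cons(cons(c, b), k(k(c, cons(cons(a, c), b)), cons(cons(c, c), b))), k(c, cons(cons(cons(c, a), c), b)))  →  cons(cons(cons(c, b), k(c, cons(cons(a, c), b))), k(c, cons(cons(cons(c, a), c), b)))   [R5 at 1.2]
3. cons(cons(cons(c, b), k(c, cons(cons(a, c), b))), k(c, cons(cons(cons(c, a), c), b)))  →  cons(cons(cons(c, b), c), k(c, cons(cons(cons(c, a), c), b)))   [R5 at 1.2]
4. cons(cons(cons(c, b), c), k(c, cons(cons(cons(c, a), c), b)))  →  cons(cons(cons(c, b), c), c)   [R5 at 2]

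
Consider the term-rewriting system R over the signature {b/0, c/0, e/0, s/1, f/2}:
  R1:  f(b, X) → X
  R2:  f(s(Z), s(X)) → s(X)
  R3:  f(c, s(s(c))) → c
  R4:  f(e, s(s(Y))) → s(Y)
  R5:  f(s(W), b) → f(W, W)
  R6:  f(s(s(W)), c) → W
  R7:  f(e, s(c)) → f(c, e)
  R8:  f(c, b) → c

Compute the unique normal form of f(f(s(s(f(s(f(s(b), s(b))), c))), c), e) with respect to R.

e

1. f(f(s(s(f(s(f(s(b), s(b))), c))), c), e)  →  f(f(s(f(s(b), s(b))), c), e)   [R6 at 1]
2. f(f(s(f(s(b), s(b))), c), e)  →  f(f(s(s(b)), c), e)   [R2 at 1.1.1]
3. f(f(s(s(b)), c), e)  →  f(b, e)   [R6 at 1]
4. f(b, e)  →  e   [R1 at ε]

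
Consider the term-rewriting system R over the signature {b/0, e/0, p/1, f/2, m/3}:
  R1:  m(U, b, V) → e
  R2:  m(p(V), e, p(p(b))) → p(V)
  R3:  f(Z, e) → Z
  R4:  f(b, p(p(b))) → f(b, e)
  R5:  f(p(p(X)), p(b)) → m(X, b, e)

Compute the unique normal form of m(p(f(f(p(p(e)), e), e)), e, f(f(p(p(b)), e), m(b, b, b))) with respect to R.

1. m(p(f(f(p(p(e)), e), e)), e, f(f(p(p(b)), e), m(b, b, b)))  →  m(p(f(p(p(e)), e)), e, f(f(p(p(b)), e), m(b, b, b)))   [R3 at 1.1]
2. m(p(f(p(p(e)), e)), e, f(f(p(p(b)), e), m(b, b, b)))  →  m(p(p(p(e))), e, f(f(p(p(b)), e), m(b, b, b)))   [R3 at 1.1]
3. m(p(p(p(e))), e, f(f(p(p(b)), e), m(b, b, b)))  →  m(p(p(p(e))), e, f(p(p(b)), m(b, b, b)))   [R3 at 3.1]
4. m(p(p(p(e))), e, f(p(p(b)), m(b, b, b)))  →  m(p(p(p(e))), e, f(p(p(b)), e))   [R1 at 3.2]
5. m(p(p(p(e))), e, f(p(p(b)), e))  →  m(p(p(p(e))), e, p(p(b)))   [R3 at 3]
6. m(p(p(p(e))), e, p(p(b)))  →  p(p(p(e)))   [R2 at ε]

p(p(p(e)))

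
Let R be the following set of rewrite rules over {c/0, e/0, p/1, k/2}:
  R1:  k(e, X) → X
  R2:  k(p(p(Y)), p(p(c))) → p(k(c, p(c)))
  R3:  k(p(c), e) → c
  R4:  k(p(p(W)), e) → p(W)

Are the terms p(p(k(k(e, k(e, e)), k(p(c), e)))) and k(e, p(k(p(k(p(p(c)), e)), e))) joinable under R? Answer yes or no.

Reduce t₁ = p(p(k(k(e, k(e, e)), k(p(c), e)))):
1. p(p(k(k(e, k(e, e)), k(p(c), e))))  →  p(p(k(k(e, e), k(p(c), e))))   [R1 at 1.1.1]
2. p(p(k(k(e, e), k(p(c), e))))  →  p(p(k(e, k(p(c), e))))   [R1 at 1.1.1]
3. p(p(k(e, k(p(c), e))))  →  p(p(k(p(c), e)))   [R1 at 1.1]
4. p(p(k(p(c), e)))  →  p(p(c))   [R3 at 1.1]

Reduce t₂ = k(e, p(k(p(k(p(p(c)), e)), e))):
1. k(e, p(k(p(k(p(p(c)), e)), e)))  →  p(k(p(k(p(p(c)), e)), e))   [R1 at ε]
2. p(k(p(k(p(p(c)), e)), e))  →  p(k(p(p(c)), e))   [R4 at 1.1.1]
3. p(k(p(p(c)), e))  →  p(p(c))   [R4 at 1]

yes — NF(t₁) = p(p(c)), NF(t₂) = p(p(c))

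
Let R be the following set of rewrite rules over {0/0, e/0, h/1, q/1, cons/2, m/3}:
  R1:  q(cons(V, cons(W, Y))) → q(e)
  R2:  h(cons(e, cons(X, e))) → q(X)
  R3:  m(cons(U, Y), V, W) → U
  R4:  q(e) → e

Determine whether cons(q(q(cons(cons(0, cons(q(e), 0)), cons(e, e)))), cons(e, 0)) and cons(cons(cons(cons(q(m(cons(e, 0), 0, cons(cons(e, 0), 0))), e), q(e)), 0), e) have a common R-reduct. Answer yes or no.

Reduce t₁ = cons(q(q(cons(cons(0, cons(q(e), 0)), cons(e, e)))), cons(e, 0)):
1. cons(q(q(cons(cons(0, cons(q(e), 0)), cons(e, e)))), cons(e, 0))  →  cons(q(q(e)), cons(e, 0))   [R1 at 1.1]
2. cons(q(q(e)), cons(e, 0))  →  cons(q(e), cons(e, 0))   [R4 at 1.1]
3. cons(q(e), cons(e, 0))  →  cons(e, cons(e, 0))   [R4 at 1]

Reduce t₂ = cons(cons(cons(cons(q(m(cons(e, 0), 0, cons(cons(e, 0), 0))), e), q(e)), 0), e):
1. cons(cons(cons(cons(q(m(cons(e, 0), 0, cons(cons(e, 0), 0))), e), q(e)), 0), e)  →  cons(cons(cons(cons(q(e), e), q(e)), 0), e)   [R3 at 1.1.1.1.1]
2. cons(cons(cons(cons(q(e), e), q(e)), 0), e)  →  cons(cons(cons(cons(e, e), q(e)), 0), e)   [R4 at 1.1.1.1]
3. cons(cons(cons(cons(e, e), q(e)), 0), e)  →  cons(cons(cons(cons(e, e), e), 0), e)   [R4 at 1.1.2]

no — NF(t₁) = cons(e, cons(e, 0)), NF(t₂) = cons(cons(cons(cons(e, e), e), 0), e)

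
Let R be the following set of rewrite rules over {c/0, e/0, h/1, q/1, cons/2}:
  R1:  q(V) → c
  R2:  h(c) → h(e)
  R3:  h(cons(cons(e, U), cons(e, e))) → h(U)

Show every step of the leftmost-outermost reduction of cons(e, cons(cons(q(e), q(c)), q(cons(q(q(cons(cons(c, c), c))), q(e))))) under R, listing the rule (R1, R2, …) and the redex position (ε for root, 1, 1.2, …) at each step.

1. cons(e, cons(cons(q(e), q(c)), q(cons(q(q(cons(cons(c, c), c))), q(e)))))  →  cons(e, cons(cons(c, q(c)), q(cons(q(q(cons(cons(c, c), c))), q(e)))))   [R1 at 2.1.1]
2. cons(e, cons(cons(c, q(c)), q(cons(q(q(cons(cons(c, c), c))), q(e)))))  →  cons(e, cons(cons(c, c), q(cons(q(q(cons(cons(c, c), c))), q(e)))))   [R1 at 2.1.2]
3. cons(e, cons(cons(c, c), q(cons(q(q(cons(cons(c, c), c))), q(e)))))  →  cons(e, cons(cons(c, c), c))   [R1 at 2.2]

cons(e, cons(cons(c, c), c))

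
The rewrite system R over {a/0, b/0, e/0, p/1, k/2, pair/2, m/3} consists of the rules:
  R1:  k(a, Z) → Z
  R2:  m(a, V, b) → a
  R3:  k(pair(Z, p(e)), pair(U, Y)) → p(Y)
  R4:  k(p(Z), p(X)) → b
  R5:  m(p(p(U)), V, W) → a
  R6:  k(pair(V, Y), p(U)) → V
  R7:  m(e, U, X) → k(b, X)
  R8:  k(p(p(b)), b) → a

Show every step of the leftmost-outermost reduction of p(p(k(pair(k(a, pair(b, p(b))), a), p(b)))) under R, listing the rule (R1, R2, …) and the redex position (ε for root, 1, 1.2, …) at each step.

1. p(p(k(pair(k(a, pair(b, p(b))), a), p(b))))  →  p(p(k(a, pair(b, p(b)))))   [R6 at 1.1]
2. p(p(k(a, pair(b, p(b)))))  →  p(p(pair(b, p(b))))   [R1 at 1.1]

p(p(pair(b, p(b))))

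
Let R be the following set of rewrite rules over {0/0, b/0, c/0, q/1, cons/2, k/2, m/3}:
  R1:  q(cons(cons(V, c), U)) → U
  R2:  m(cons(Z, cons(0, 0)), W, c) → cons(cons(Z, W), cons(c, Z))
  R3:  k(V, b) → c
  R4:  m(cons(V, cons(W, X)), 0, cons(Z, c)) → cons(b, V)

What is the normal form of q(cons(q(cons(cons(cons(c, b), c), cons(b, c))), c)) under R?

c

1. q(cons(q(cons(cons(cons(c, b), c), cons(b, c))), c))  →  q(cons(cons(b, c), c))   [R1 at 1.1]
2. q(cons(cons(b, c), c))  →  c   [R1 at ε]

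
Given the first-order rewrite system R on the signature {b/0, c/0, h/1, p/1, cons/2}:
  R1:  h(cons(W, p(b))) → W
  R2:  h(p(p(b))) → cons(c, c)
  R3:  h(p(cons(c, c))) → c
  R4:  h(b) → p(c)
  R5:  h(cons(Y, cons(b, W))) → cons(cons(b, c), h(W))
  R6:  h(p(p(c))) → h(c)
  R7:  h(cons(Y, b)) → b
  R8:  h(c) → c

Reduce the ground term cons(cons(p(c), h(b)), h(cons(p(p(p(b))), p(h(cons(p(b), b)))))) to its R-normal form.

1. cons(cons(p(c), h(b)), h(cons(p(p(p(b))), p(h(cons(p(b), b))))))  →  cons(cons(p(c), p(c)), h(cons(p(p(p(b))), p(h(cons(p(b), b))))))   [R4 at 1.2]
2. cons(cons(p(c), p(c)), h(cons(p(p(p(b))), p(h(cons(p(b), b))))))  →  cons(cons(p(c), p(c)), h(cons(p(p(p(b))), p(b))))   [R7 at 2.1.2.1]
3. cons(cons(p(c), p(c)), h(cons(p(p(p(b))), p(b))))  →  cons(cons(p(c), p(c)), p(p(p(b))))   [R1 at 2]

cons(cons(p(c), p(c)), p(p(p(b))))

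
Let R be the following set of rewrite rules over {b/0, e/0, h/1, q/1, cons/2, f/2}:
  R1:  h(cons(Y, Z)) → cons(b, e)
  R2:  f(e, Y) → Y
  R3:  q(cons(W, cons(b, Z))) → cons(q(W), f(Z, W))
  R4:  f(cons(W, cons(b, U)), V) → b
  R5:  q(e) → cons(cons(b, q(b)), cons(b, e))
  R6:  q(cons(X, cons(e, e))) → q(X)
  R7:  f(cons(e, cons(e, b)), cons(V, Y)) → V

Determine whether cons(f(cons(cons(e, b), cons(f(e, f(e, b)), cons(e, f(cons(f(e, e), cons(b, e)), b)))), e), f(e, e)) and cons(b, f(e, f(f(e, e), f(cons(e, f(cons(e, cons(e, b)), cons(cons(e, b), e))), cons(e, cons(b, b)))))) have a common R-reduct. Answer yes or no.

Reduce t₁ = cons(f(cons(cons(e, b), cons(f(e, f(e, b)), cons(e, f(cons(f(e, e), cons(b, e)), b)))), e), f(e, e)):
1. cons(f(cons(cons(e, b), cons(f(e, f(e, b)), cons(e, f(cons(f(e, e), cons(b, e)), b)))), e), f(e, e))  →  cons(f(cons(cons(e, b), cons(f(e, b), cons(e, f(cons(f(e, e), cons(b, e)), b)))), e), f(e, e))   [R2 at 1.1.2.1]
2. cons(f(cons(cons(e, b), cons(f(e, b), cons(e, f(cons(f(e, e), cons(b, e)), b)))), e), f(e, e))  →  cons(f(cons(cons(e, b), cons(b, cons(e, f(cons(f(e, e), cons(b, e)), b)))), e), f(e, e))   [R2 at 1.1.2.1]
3. cons(f(cons(cons(e, b), cons(b, cons(e, f(cons(f(e, e), cons(b, e)), b)))), e), f(e, e))  →  cons(b, f(e, e))   [R4 at 1]
4. cons(b, f(e, e))  →  cons(b, e)   [R2 at 2]

Reduce t₂ = cons(b, f(e, f(f(e, e), f(cons(e, f(cons(e, cons(e, b)), cons(cons(e, b), e))), cons(e, cons(b, b)))))):
1. cons(b, f(e, f(f(e, e), f(cons(e, f(cons(e, cons(e, b)), cons(cons(e, b), e))), cons(e, cons(b, b))))))  →  cons(b, f(f(e, e), f(cons(e, f(cons(e, cons(e, b)), cons(cons(e, b), e))), cons(e, cons(b, b)))))   [R2 at 2]
2. cons(b, f(f(e, e), f(cons(e, f(cons(e, cons(e, b)), cons(cons(e, b), e))), cons(e, cons(b, b)))))  →  cons(b, f(e, f(cons(e, f(cons(e, cons(e, b)), cons(cons(e, b), e))), cons(e, cons(b, b)))))   [R2 at 2.1]
3. cons(b, f(e, f(cons(e, f(cons(e, cons(e, b)), cons(cons(e, b), e))), cons(e, cons(b, b)))))  →  cons(b, f(cons(e, f(cons(e, cons(e, b)), cons(cons(e, b), e))), cons(e, cons(b, b))))   [R2 at 2]
4. cons(b, f(cons(e, f(cons(e, cons(e, b)), cons(cons(e, b), e))), cons(e, cons(b, b))))  →  cons(b, f(cons(e, cons(e, b)), cons(e, cons(b, b))))   [R7 at 2.1.2]
5. cons(b, f(cons(e, cons(e, b)), cons(e, cons(b, b))))  →  cons(b, e)   [R7 at 2]

yes — NF(t₁) = cons(b, e), NF(t₂) = cons(b, e)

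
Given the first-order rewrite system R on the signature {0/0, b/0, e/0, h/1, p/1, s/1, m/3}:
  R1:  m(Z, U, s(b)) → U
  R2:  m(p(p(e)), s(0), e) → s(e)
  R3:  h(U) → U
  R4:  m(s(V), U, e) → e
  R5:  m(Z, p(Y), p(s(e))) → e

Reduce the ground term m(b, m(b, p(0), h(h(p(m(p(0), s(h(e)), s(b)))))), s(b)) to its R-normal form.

1. m(b, m(b, p(0), h(h(p(m(p(0), s(h(e)), s(b)))))), s(b))  →  m(b, p(0), h(h(p(m(p(0), s(h(e)), s(b))))))   [R1 at ε]
2. m(b, p(0), h(h(p(m(p(0), s(h(e)), s(b))))))  →  m(b, p(0), h(p(m(p(0), s(h(e)), s(b)))))   [R3 at 3]
3. m(b, p(0), h(p(m(p(0), s(h(e)), s(b)))))  →  m(b, p(0), p(m(p(0), s(h(e)), s(b))))   [R3 at 3]
4. m(b, p(0), p(m(p(0), s(h(e)), s(b))))  →  m(b, p(0), p(s(h(e))))   [R1 at 3.1]
5. m(b, p(0), p(s(h(e))))  →  m(b, p(0), p(s(e)))   [R3 at 3.1.1]
6. m(b, p(0), p(s(e)))  →  e   [R5 at ε]

e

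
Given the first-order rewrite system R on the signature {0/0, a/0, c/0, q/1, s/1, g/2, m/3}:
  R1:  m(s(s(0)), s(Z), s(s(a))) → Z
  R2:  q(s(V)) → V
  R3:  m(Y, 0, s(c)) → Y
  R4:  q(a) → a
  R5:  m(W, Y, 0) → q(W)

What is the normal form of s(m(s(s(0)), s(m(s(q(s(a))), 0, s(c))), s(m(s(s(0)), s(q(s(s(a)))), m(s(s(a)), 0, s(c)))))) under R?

s(s(a))

1. s(m(s(s(0)), s(m(s(q(s(a))), 0, s(c))), s(m(s(s(0)), s(q(s(s(a)))), m(s(s(a)), 0, s(c))))))  →  s(m(s(s(0)), s(s(q(s(a)))), s(m(s(s(0)), s(q(s(s(a)))), m(s(s(a)), 0, s(c))))))   [R3 at 1.2.1]
2. s(m(s(s(0)), s(s(q(s(a)))), s(m(s(s(0)), s(q(s(s(a)))), m(s(s(a)), 0, s(c))))))  →  s(m(s(s(0)), s(s(a)), s(m(s(s(0)), s(q(s(s(a)))), m(s(s(a)), 0, s(c))))))   [R2 at 1.2.1.1]
3. s(m(s(s(0)), s(s(a)), s(m(s(s(0)), s(q(s(s(a)))), m(s(s(a)), 0, s(c))))))  →  s(m(s(s(0)), s(s(a)), s(m(s(s(0)), s(s(a)), m(s(s(a)), 0, s(c))))))   [R2 at 1.3.1.2.1]
4. s(m(s(s(0)), s(s(a)), s(m(s(s(0)), s(s(a)), m(s(s(a)), 0, s(c))))))  →  s(m(s(s(0)), s(s(a)), s(m(s(s(0)), s(s(a)), s(s(a))))))   [R3 at 1.3.1.3]
5. s(m(s(s(0)), s(s(a)), s(m(s(s(0)), s(s(a)), s(s(a))))))  →  s(m(s(s(0)), s(s(a)), s(s(a))))   [R1 at 1.3.1]
6. s(m(s(s(0)), s(s(a)), s(s(a))))  →  s(s(a))   [R1 at 1]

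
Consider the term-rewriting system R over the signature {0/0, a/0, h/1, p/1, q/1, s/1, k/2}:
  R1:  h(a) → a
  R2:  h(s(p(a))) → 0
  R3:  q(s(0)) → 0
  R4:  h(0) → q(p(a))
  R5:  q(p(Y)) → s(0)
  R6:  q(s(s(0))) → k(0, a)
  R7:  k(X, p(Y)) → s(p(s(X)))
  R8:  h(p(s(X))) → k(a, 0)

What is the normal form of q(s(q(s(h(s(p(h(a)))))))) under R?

1. q(s(q(s(h(s(p(h(a))))))))  →  q(s(q(s(h(s(p(a)))))))   [R1 at 1.1.1.1.1.1.1]
2. q(s(q(s(h(s(p(a)))))))  →  q(s(q(s(0))))   [R2 at 1.1.1.1]
3. q(s(q(s(0))))  →  q(s(0))   [R3 at 1.1]
4. q(s(0))  →  0   [R3 at ε]

0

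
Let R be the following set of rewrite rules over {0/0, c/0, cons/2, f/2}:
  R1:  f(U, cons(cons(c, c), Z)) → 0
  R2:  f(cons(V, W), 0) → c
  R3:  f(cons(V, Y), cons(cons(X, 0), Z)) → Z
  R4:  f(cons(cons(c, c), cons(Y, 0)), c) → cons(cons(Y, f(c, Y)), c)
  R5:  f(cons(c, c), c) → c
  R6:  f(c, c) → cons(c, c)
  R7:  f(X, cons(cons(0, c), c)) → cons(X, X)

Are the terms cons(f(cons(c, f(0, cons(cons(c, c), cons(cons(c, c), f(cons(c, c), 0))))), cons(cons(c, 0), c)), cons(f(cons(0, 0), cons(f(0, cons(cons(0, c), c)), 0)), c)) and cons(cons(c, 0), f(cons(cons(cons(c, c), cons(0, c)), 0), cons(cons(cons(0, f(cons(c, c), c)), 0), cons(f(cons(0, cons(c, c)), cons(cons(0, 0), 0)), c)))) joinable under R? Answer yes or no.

Reduce t₁ = cons(f(cons(c, f(0, cons(cons(c, c), cons(cons(c, c), f(cons(c, c), 0))))), cons(cons(c, 0), c)), cons(f(cons(0, 0), cons(f(0, cons(cons(0, c), c)), 0)), c)):
1. cons(f(cons(c, f(0, cons(cons(c, c), cons(cons(c, c), f(cons(c, c), 0))))), cons(cons(c, 0), c)), cons(f(cons(0, 0), cons(f(0, cons(cons(0, c), c)), 0)), c))  →  cons(c, cons(f(cons(0, 0), cons(f(0, cons(cons(0, c), c)), 0)), c))   [R3 at 1]
2. cons(c, cons(f(cons(0, 0), cons(f(0, cons(cons(0, c), c)), 0)), c))  →  cons(c, cons(f(cons(0, 0), cons(cons(0, 0), 0)), c))   [R7 at 2.1.2.1]
3. cons(c, cons(f(cons(0, 0), cons(cons(0, 0), 0)), c))  →  cons(c, cons(0, c))   [R3 at 2.1]

Reduce t₂ = cons(cons(c, 0), f(cons(cons(cons(c, c), cons(0, c)), 0), cons(cons(cons(0, f(cons(c, c), c)), 0), cons(f(cons(0, cons(c, c)), cons(cons(0, 0), 0)), c)))):
1. cons(cons(c, 0), f(cons(cons(cons(c, c), cons(0, c)), 0), cons(cons(cons(0, f(cons(c, c), c)), 0), cons(f(cons(0, cons(c, c)), cons(cons(0, 0), 0)), c))))  →  cons(cons(c, 0), cons(f(cons(0, cons(c, c)), cons(cons(0, 0), 0)), c))   [R3 at 2]
2. cons(cons(c, 0), cons(f(cons(0, cons(c, c)), cons(cons(0, 0), 0)), c))  →  cons(cons(c, 0), cons(0, c))   [R3 at 2.1]

no — NF(t₁) = cons(c, cons(0, c)), NF(t₂) = cons(cons(c, 0), cons(0, c))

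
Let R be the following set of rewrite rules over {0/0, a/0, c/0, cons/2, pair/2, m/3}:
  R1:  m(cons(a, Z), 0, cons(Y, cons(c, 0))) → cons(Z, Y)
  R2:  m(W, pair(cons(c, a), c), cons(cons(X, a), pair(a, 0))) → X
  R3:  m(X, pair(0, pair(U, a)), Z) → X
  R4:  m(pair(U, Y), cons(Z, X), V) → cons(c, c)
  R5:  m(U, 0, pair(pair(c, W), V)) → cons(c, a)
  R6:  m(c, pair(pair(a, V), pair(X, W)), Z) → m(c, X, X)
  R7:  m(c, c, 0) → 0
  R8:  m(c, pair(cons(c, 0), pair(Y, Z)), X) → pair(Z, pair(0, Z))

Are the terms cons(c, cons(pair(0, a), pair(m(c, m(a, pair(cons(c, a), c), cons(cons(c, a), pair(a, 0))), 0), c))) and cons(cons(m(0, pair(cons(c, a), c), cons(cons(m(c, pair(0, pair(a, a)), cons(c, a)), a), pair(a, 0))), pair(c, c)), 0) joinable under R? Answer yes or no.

no — NF(t₁) = cons(c, cons(pair(0, a), pair(0, c))), NF(t₂) = cons(cons(c, pair(c, c)), 0)

Reduce t₁ = cons(c, cons(pair(0, a), pair(m(c, m(a, pair(cons(c, a), c), cons(cons(c, a), pair(a, 0))), 0), c))):
1. cons(c, cons(pair(0, a), pair(m(c, m(a, pair(cons(c, a), c), cons(cons(c, a), pair(a, 0))), 0), c)))  →  cons(c, cons(pair(0, a), pair(m(c, c, 0), c)))   [R2 at 2.2.1.2]
2. cons(c, cons(pair(0, a), pair(m(c, c, 0), c)))  →  cons(c, cons(pair(0, a), pair(0, c)))   [R7 at 2.2.1]

Reduce t₂ = cons(cons(m(0, pair(cons(c, a), c), cons(cons(m(c, pair(0, pair(a, a)), cons(c, a)), a), pair(a, 0))), pair(c, c)), 0):
1. cons(cons(m(0, pair(cons(c, a), c), cons(cons(m(c, pair(0, pair(a, a)), cons(c, a)), a), pair(a, 0))), pair(c, c)), 0)  →  cons(cons(m(c, pair(0, pair(a, a)), cons(c, a)), pair(c, c)), 0)   [R2 at 1.1]
2. cons(cons(m(c, pair(0, pair(a, a)), cons(c, a)), pair(c, c)), 0)  →  cons(cons(c, pair(c, c)), 0)   [R3 at 1.1]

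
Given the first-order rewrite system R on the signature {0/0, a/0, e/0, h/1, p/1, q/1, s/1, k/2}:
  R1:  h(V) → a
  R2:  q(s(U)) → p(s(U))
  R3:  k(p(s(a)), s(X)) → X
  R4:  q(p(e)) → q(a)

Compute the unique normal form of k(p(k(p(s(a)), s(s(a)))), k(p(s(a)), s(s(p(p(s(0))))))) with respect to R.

p(p(s(0)))

1. k(p(k(p(s(a)), s(s(a)))), k(p(s(a)), s(s(p(p(s(0)))))))  →  k(p(s(a)), k(p(s(a)), s(s(p(p(s(0)))))))   [R3 at 1.1]
2. k(p(s(a)), k(p(s(a)), s(s(p(p(s(0)))))))  →  k(p(s(a)), s(p(p(s(0)))))   [R3 at 2]
3. k(p(s(a)), s(p(p(s(0)))))  →  p(p(s(0)))   [R3 at ε]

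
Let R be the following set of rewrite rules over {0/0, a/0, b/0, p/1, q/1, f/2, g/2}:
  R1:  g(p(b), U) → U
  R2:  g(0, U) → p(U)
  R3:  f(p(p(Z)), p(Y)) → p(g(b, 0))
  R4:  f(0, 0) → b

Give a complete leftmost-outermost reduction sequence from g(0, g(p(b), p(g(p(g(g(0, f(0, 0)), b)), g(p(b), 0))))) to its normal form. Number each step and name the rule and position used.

p(p(0))

1. g(0, g(p(b), p(g(p(g(g(0, f(0, 0)), b)), g(p(b), 0)))))  →  p(g(p(b), p(g(p(g(g(0, f(0, 0)), b)), g(p(b), 0)))))   [R2 at ε]
2. p(g(p(b), p(g(p(g(g(0, f(0, 0)), b)), g(p(b), 0)))))  →  p(p(g(p(g(g(0, f(0, 0)), b)), g(p(b), 0))))   [R1 at 1]
3. p(p(g(p(g(g(0, f(0, 0)), b)), g(p(b), 0))))  →  p(p(g(p(g(p(f(0, 0)), b)), g(p(b), 0))))   [R2 at 1.1.1.1.1]
4. p(p(g(p(g(p(f(0, 0)), b)), g(p(b), 0))))  →  p(p(g(p(g(p(b), b)), g(p(b), 0))))   [R4 at 1.1.1.1.1.1]
5. p(p(g(p(g(p(b), b)), g(p(b), 0))))  →  p(p(g(p(b), g(p(b), 0))))   [R1 at 1.1.1.1]
6. p(p(g(p(b), g(p(b), 0))))  →  p(p(g(p(b), 0)))   [R1 at 1.1]
7. p(p(g(p(b), 0)))  →  p(p(0))   [R1 at 1.1]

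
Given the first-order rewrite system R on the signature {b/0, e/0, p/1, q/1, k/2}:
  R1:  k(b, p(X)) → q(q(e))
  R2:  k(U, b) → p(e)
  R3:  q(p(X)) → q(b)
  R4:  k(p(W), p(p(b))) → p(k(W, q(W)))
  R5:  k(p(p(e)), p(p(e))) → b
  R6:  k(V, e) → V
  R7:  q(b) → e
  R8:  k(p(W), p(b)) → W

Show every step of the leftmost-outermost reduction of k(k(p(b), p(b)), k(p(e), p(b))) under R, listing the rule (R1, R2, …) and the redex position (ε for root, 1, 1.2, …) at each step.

b

1. k(k(p(b), p(b)), k(p(e), p(b)))  →  k(b, k(p(e), p(b)))   [R8 at 1]
2. k(b, k(p(e), p(b)))  →  k(b, e)   [R8 at 2]
3. k(b, e)  →  b   [R6 at ε]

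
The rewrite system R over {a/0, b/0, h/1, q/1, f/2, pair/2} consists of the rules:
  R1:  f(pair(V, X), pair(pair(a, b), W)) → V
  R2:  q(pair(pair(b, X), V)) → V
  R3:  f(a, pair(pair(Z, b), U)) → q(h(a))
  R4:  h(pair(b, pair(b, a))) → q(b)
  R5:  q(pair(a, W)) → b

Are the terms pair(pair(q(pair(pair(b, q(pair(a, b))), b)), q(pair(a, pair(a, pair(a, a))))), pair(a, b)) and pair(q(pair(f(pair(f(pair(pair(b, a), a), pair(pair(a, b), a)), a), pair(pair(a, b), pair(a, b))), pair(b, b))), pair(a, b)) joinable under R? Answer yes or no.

yes — NF(t₁) = pair(pair(b, b), pair(a, b)), NF(t₂) = pair(pair(b, b), pair(a, b))

Reduce t₁ = pair(pair(q(pair(pair(b, q(pair(a, b))), b)), q(pair(a, pair(a, pair(a, a))))), pair(a, b)):
1. pair(pair(q(pair(pair(b, q(pair(a, b))), b)), q(pair(a, pair(a, pair(a, a))))), pair(a, b))  →  pair(pair(b, q(pair(a, pair(a, pair(a, a))))), pair(a, b))   [R2 at 1.1]
2. pair(pair(b, q(pair(a, pair(a, pair(a, a))))), pair(a, b))  →  pair(pair(b, b), pair(a, b))   [R5 at 1.2]

Reduce t₂ = pair(q(pair(f(pair(f(pair(pair(b, a), a), pair(pair(a, b), a)), a), pair(pair(a, b), pair(a, b))), pair(b, b))), pair(a, b)):
1. pair(q(pair(f(pair(f(pair(pair(b, a), a), pair(pair(a, b), a)), a), pair(pair(a, b), pair(a, b))), pair(b, b))), pair(a, b))  →  pair(q(pair(f(pair(pair(b, a), a), pair(pair(a, b), a)), pair(b, b))), pair(a, b))   [R1 at 1.1.1]
2. pair(q(pair(f(pair(pair(b, a), a), pair(pair(a, b), a)), pair(b, b))), pair(a, b))  →  pair(q(pair(pair(b, a), pair(b, b))), pair(a, b))   [R1 at 1.1.1]
3. pair(q(pair(pair(b, a), pair(b, b))), pair(a, b))  →  pair(pair(b, b), pair(a, b))   [R2 at 1]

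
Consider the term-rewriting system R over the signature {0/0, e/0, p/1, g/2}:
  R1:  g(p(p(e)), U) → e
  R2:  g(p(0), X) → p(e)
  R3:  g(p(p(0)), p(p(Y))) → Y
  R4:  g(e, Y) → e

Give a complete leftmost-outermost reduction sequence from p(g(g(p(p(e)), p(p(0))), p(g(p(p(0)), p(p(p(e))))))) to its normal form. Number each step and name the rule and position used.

1. p(g(g(p(p(e)), p(p(0))), p(g(p(p(0)), p(p(p(e)))))))  →  p(g(e, p(g(p(p(0)), p(p(p(e)))))))   [R1 at 1.1]
2. p(g(e, p(g(p(p(0)), p(p(p(e)))))))  →  p(e)   [R4 at 1]

p(e)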